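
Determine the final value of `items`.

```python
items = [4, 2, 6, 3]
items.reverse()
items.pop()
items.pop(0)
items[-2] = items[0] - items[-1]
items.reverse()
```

reverse → [3, 6, 2, 4]
pop() removes 4 → [3, 6, 2]
pop(0) removes 3 → [6, 2]
items[-2] = items[0]-items[-1] = 6-2 = 4 → [4, 2]
reverse → [2, 4]

[2, 4]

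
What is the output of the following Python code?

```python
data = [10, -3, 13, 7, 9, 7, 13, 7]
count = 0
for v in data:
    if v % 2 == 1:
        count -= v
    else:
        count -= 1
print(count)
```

v=10: not odd, count = 0-1 = -1
v=-3: odd, count = (-1)-(-3) = 2
v=13: odd, count = 2-13 = -11
v=7: odd, count = (-11)-7 = -18
v=9: odd, count = (-18)-9 = -27
v=7: odd, count = (-27)-7 = -34
v=13: odd, count = (-34)-13 = -47
v=7: odd, count = (-47)-7 = -54

-54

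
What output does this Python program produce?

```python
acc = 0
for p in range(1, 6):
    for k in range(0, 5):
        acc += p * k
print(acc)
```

p=1,k=0: acc = 0+0 = 0
p=1,k=1: acc = 0+1 = 1
p=1,k=2: acc = 1+2 = 3
p=1,k=3: acc = 3+3 = 6
p=1,k=4: acc = 6+4 = 10
p=2,k=0: acc = 10+0 = 10
p=2,k=1: acc = 10+2 = 12
p=2,k=2: acc = 12+4 = 16
p=2,k=3: acc = 16+6 = 22
p=2,k=4: acc = 22+8 = 30
p=3,k=0: acc = 30+0 = 30
p=3,k=1: acc = 30+3 = 33
p=3,k=2: acc = 33+6 = 39
p=3,k=3: acc = 39+9 = 48
p=3,k=4: acc = 48+12 = 60
p=4,k=0: acc = 60+0 = 60
p=4,k=1: acc = 60+4 = 64
p=4,k=2: acc = 64+8 = 72
p=4,k=3: acc = 72+12 = 84
p=4,k=4: acc = 84+16 = 100
p=5,k=0: acc = 100+0 = 100
p=5,k=1: acc = 100+5 = 105
p=5,k=2: acc = 105+10 = 115
p=5,k=3: acc = 115+15 = 130
p=5,k=4: acc = 130+20 = 150

150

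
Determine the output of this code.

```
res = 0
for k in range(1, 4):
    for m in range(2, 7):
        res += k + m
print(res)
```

k=1,m=2: res = 0+3 = 3
k=1,m=3: res = 3+4 = 7
k=1,m=4: res = 7+5 = 12
k=1,m=5: res = 12+6 = 18
k=1,m=6: res = 18+7 = 25
k=2,m=2: res = 25+4 = 29
k=2,m=3: res = 29+5 = 34
k=2,m=4: res = 34+6 = 40
k=2,m=5: res = 40+7 = 47
k=2,m=6: res = 47+8 = 55
k=3,m=2: res = 55+5 = 60
k=3,m=3: res = 60+6 = 66
k=3,m=4: res = 66+7 = 73
k=3,m=5: res = 73+8 = 81
k=3,m=6: res = 81+9 = 90

90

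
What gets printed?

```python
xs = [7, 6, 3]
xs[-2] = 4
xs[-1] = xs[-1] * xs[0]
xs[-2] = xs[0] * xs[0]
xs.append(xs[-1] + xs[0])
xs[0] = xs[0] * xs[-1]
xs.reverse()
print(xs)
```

[28, 21, 49, 196]

xs[-2] = 4 → [7, 4, 3]
xs[-1] = xs[-1]*xs[0] = 3*7 = 21 → [7, 4, 21]
xs[-2] = xs[0]*xs[0] = 7*7 = 49 → [7, 49, 21]
append xs[-1]+xs[0] = 21+7 = 28 → [7, 49, 21, 28]
xs[0] = xs[0]*xs[-1] = 7*28 = 196 → [196, 49, 21, 28]
reverse → [28, 21, 49, 196]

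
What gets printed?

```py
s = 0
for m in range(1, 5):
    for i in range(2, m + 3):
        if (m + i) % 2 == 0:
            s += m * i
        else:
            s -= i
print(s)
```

m=1,i=2: odd sum, s = 0-2 = -2
m=1,i=3: even sum, s = (-2)+3 = 1
m=2,i=2: even sum, s = 1+4 = 5
m=2,i=3: odd sum, s = 5-3 = 2
m=2,i=4: even sum, s = 2+8 = 10
m=3,i=2: odd sum, s = 10-2 = 8
m=3,i=3: even sum, s = 8+9 = 17
m=3,i=4: odd sum, s = 17-4 = 13
m=3,i=5: even sum, s = 13+15 = 28
m=4,i=2: even sum, s = 28+8 = 36
m=4,i=3: odd sum, s = 36-3 = 33
m=4,i=4: even sum, s = 33+16 = 49
m=4,i=5: odd sum, s = 49-5 = 44
m=4,i=6: even sum, s = 44+24 = 68

68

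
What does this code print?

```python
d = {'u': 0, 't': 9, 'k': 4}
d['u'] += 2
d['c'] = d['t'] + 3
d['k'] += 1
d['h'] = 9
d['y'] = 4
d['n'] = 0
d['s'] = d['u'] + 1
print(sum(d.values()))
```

44

d['u'] = 0+2 = 2 → {'u': 2, 't': 9, 'k': 4}
d['c'] = d['t']+3 = 12 → {'u': 2, 't': 9, 'k': 4, 'c': 12}
d['k'] = 4+1 = 5 → {'u': 2, 't': 9, 'k': 5, 'c': 12}
d['h'] = 9 → {'u': 2, 't': 9, 'k': 5, 'c': 12, 'h': 9}
d['y'] = 4 → {'u': 2, 't': 9, 'k': 5, 'c': 12, 'h': 9, 'y': 4}
d['n'] = 0 → {'u': 2, 't': 9, 'k': 5, 'c': 12, 'h': 9, 'y': 4, 'n': 0}
d['s'] = d['u']+1 = 3 → {'u': 2, 't': 9, 'k': 5, 'c': 12, 'h': 9, 'y': 4, 'n': 0, 's': 3}
sum of values = 44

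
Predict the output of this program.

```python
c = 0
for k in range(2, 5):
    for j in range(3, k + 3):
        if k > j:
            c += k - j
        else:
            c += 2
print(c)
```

17

k=2,j=3: not 2>3, c = 0+2 = 2
k=2,j=4: not 2>4, c = 2+2 = 4
k=3,j=3: not 3>3, c = 4+2 = 6
k=3,j=4: not 3>4, c = 6+2 = 8
k=3,j=5: not 3>5, c = 8+2 = 10
k=4,j=3: 4>3, c = 10+1 = 11
k=4,j=4: not 4>4, c = 11+2 = 13
k=4,j=5: not 4>5, c = 13+2 = 15
k=4,j=6: not 4>6, c = 15+2 = 17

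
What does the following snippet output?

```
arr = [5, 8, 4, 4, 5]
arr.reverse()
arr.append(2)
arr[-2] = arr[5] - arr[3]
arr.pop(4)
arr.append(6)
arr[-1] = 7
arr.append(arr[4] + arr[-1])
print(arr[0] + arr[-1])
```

reverse → [5, 4, 4, 8, 5]
append 2 → [5, 4, 4, 8, 5, 2]
arr[-2] = arr[5]-arr[3] = 2-8 = -6 → [5, 4, 4, 8, -6, 2]
pop(4) removes -6 → [5, 4, 4, 8, 2]
append 6 → [5, 4, 4, 8, 2, 6]
arr[-1] = 7 → [5, 4, 4, 8, 2, 7]
append arr[4]+arr[-1] = 2+7 = 9 → [5, 4, 4, 8, 2, 7, 9]
arr[0]+arr[-1] = 5+9 = 14

14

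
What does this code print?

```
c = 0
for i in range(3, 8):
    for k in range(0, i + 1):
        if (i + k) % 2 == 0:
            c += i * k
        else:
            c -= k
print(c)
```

i=3,k=0: odd sum, c = 0-0 = 0
i=3,k=1: even sum, c = 0+3 = 3
i=3,k=2: odd sum, c = 3-2 = 1
i=3,k=3: even sum, c = 1+9 = 10
i=4,k=0: even sum, c = 10+0 = 10
i=4,k=1: odd sum, c = 10-1 = 9
i=4,k=2: even sum, c = 9+8 = 17
i=4,k=3: odd sum, c = 17-3 = 14
i=4,k=4: even sum, c = 14+16 = 30
i=5,k=0: odd sum, c = 30-0 = 30
i=5,k=1: even sum, c = 30+5 = 35
i=5,k=2: odd sum, c = 35-2 = 33
i=5,k=3: even sum, c = 33+15 = 48
i=5,k=4: odd sum, c = 48-4 = 44
i=5,k=5: even sum, c = 44+25 = 69
i=6,k=0: even sum, c = 69+0 = 69
i=6,k=1: odd sum, c = 69-1 = 68
i=6,k=2: even sum, c = 68+12 = 80
i=6,k=3: odd sum, c = 80-3 = 77
i=6,k=4: even sum, c = 77+24 = 101
i=6,k=5: odd sum, c = 101-5 = 96
i=6,k=6: even sum, c = 96+36 = 132
i=7,k=0: odd sum, c = 132-0 = 132
i=7,k=1: even sum, c = 132+7 = 139
i=7,k=2: odd sum, c = 139-2 = 137
i=7,k=3: even sum, c = 137+21 = 158
i=7,k=4: odd sum, c = 158-4 = 154
i=7,k=5: even sum, c = 154+35 = 189
i=7,k=6: odd sum, c = 189-6 = 183
i=7,k=7: even sum, c = 183+49 = 232

232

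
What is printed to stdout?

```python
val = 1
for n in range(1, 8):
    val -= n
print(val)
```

-27

n=1: val = 1-1 = 0
n=2: val = 0-2 = -2
n=3: val = (-2)-3 = -5
n=4: val = (-5)-4 = -9
n=5: val = (-9)-5 = -14
n=6: val = (-14)-6 = -20
n=7: val = (-20)-7 = -27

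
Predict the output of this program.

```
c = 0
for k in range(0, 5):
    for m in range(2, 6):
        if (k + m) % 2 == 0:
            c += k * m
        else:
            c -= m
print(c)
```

32

k=0,m=2: even sum, c = 0+0 = 0
k=0,m=3: odd sum, c = 0-3 = -3
k=0,m=4: even sum, c = (-3)+0 = -3
k=0,m=5: odd sum, c = (-3)-5 = -8
k=1,m=2: odd sum, c = (-8)-2 = -10
k=1,m=3: even sum, c = (-10)+3 = -7
k=1,m=4: odd sum, c = (-7)-4 = -11
k=1,m=5: even sum, c = (-11)+5 = -6
k=2,m=2: even sum, c = (-6)+4 = -2
k=2,m=3: odd sum, c = (-2)-3 = -5
k=2,m=4: even sum, c = (-5)+8 = 3
k=2,m=5: odd sum, c = 3-5 = -2
k=3,m=2: odd sum, c = (-2)-2 = -4
k=3,m=3: even sum, c = (-4)+9 = 5
k=3,m=4: odd sum, c = 5-4 = 1
k=3,m=5: even sum, c = 1+15 = 16
k=4,m=2: even sum, c = 16+8 = 24
k=4,m=3: odd sum, c = 24-3 = 21
k=4,m=4: even sum, c = 21+16 = 37
k=4,m=5: odd sum, c = 37-5 = 32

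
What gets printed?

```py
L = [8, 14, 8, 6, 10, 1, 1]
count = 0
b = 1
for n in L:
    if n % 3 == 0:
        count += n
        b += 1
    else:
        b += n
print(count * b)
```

n=8: not %3==0; b=9
n=14: not %3==0; b=23
n=8: not %3==0; b=31
n=6: %3==0, count = 0+6 = 6; b=32
n=10: not %3==0; b=42
n=1: not %3==0; b=43
n=1: not %3==0; b=44
count*b = 6*44 = 264

264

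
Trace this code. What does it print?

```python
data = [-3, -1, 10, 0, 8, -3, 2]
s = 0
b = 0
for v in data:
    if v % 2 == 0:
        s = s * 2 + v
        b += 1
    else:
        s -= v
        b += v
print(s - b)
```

171

v=-3: not even, s = 0-(-3) = 3; b=-3
v=-1: not even, s = 3-(-1) = 4; b=-4
v=10: even, s = 4*2+10 = 18; b=-3
v=0: even, s = 18*2+0 = 36; b=-2
v=8: even, s = 36*2+8 = 80; b=-1
v=-3: not even, s = 80-(-3) = 83; b=-4
v=2: even, s = 83*2+2 = 168; b=-3
s-b = 168-(-3) = 171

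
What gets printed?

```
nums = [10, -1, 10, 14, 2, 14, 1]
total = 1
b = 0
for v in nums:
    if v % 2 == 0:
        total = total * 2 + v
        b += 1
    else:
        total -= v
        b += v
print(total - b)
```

356

v=10: even, total = 1*2+10 = 12; b=1
v=-1: not even, total = 12-(-1) = 13; b=0
v=10: even, total = 13*2+10 = 36; b=1
v=14: even, total = 36*2+14 = 86; b=2
v=2: even, total = 86*2+2 = 174; b=3
v=14: even, total = 174*2+14 = 362; b=4
v=1: not even, total = 362-1 = 361; b=5
total-b = 361-5 = 356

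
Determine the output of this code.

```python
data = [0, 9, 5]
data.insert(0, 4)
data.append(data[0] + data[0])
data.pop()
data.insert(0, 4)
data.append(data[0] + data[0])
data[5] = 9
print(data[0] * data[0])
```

16

insert 4 at 0 → [4, 0, 9, 5]
append data[0]+data[0] = 4+4 = 8 → [4, 0, 9, 5, 8]
pop() removes 8 → [4, 0, 9, 5]
insert 4 at 0 → [4, 4, 0, 9, 5]
append data[0]+data[0] = 4+4 = 8 → [4, 4, 0, 9, 5, 8]
data[5] = 9 → [4, 4, 0, 9, 5, 9]
data[0]*data[0] = 4*4 = 16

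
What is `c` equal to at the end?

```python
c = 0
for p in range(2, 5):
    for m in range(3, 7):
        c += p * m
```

162

p=2,m=3: c = 0+6 = 6
p=2,m=4: c = 6+8 = 14
p=2,m=5: c = 14+10 = 24
p=2,m=6: c = 24+12 = 36
p=3,m=3: c = 36+9 = 45
p=3,m=4: c = 45+12 = 57
p=3,m=5: c = 57+15 = 72
p=3,m=6: c = 72+18 = 90
p=4,m=3: c = 90+12 = 102
p=4,m=4: c = 102+16 = 118
p=4,m=5: c = 118+20 = 138
p=4,m=6: c = 138+24 = 162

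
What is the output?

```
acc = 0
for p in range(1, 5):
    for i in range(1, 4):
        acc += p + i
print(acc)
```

54

p=1,i=1: acc = 0+2 = 2
p=1,i=2: acc = 2+3 = 5
p=1,i=3: acc = 5+4 = 9
p=2,i=1: acc = 9+3 = 12
p=2,i=2: acc = 12+4 = 16
p=2,i=3: acc = 16+5 = 21
p=3,i=1: acc = 21+4 = 25
p=3,i=2: acc = 25+5 = 30
p=3,i=3: acc = 30+6 = 36
p=4,i=1: acc = 36+5 = 41
p=4,i=2: acc = 41+6 = 47
p=4,i=3: acc = 47+7 = 54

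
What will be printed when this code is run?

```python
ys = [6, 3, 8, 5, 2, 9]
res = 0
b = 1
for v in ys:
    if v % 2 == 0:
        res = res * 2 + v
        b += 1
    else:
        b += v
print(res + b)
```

v=6: even, res = 0*2+6 = 6; b=2
v=3: not even; b=5
v=8: even, res = 6*2+8 = 20; b=6
v=5: not even; b=11
v=2: even, res = 20*2+2 = 42; b=12
v=9: not even; b=21
res+b = 42+21 = 63

63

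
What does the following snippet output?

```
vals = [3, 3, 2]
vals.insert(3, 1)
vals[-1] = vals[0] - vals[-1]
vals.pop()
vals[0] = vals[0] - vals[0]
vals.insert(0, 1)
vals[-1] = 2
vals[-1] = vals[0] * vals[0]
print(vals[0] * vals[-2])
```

3

insert 1 at 3 → [3, 3, 2, 1]
vals[-1] = vals[0]-vals[-1] = 3-1 = 2 → [3, 3, 2, 2]
pop() removes 2 → [3, 3, 2]
vals[0] = vals[0]-vals[0] = 3-3 = 0 → [0, 3, 2]
insert 1 at 0 → [1, 0, 3, 2]
vals[-1] = 2 → [1, 0, 3, 2]
vals[-1] = vals[0]*vals[0] = 1*1 = 1 → [1, 0, 3, 1]
vals[0]*vals[-2] = 1*3 = 3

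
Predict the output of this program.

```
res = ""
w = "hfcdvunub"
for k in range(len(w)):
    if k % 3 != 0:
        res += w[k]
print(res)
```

fcvuub

k=0: skip
k=1: add 'f' → 'f'
k=2: add 'c' → 'fc'
k=3: skip
k=4: add 'v' → 'fcv'
k=5: add 'u' → 'fcvu'
k=6: skip
k=7: add 'u' → 'fcvuu'
k=8: add 'b' → 'fcvuub'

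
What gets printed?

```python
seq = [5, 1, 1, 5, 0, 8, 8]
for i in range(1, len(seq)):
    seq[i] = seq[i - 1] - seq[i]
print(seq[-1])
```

i=1: seq[1] = 5-1 = 4 → [5, 4, 1, 5, 0, 8, 8]
i=2: seq[2] = 4-1 = 3 → [5, 4, 3, 5, 0, 8, 8]
i=3: seq[3] = 3-5 = -2 → [5, 4, 3, -2, 0, 8, 8]
i=4: seq[4] = (-2)-0 = -2 → [5, 4, 3, -2, -2, 8, 8]
i=5: seq[5] = (-2)-8 = -10 → [5, 4, 3, -2, -2, -10, 8]
i=6: seq[6] = (-10)-8 = -18 → [5, 4, 3, -2, -2, -10, -18]

-18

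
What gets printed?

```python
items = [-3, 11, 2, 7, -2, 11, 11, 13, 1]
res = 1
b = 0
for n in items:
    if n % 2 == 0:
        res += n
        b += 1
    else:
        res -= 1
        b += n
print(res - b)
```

n=-3: not even, res = 1-1 = 0; b=-3
n=11: not even, res = 0-1 = -1; b=8
n=2: even, res = (-1)+2 = 1; b=9
n=7: not even, res = 1-1 = 0; b=16
n=-2: even, res = 0+(-2) = -2; b=17
n=11: not even, res = (-2)-1 = -3; b=28
n=11: not even, res = (-3)-1 = -4; b=39
n=13: not even, res = (-4)-1 = -5; b=52
n=1: not even, res = (-5)-1 = -6; b=53
res-b = (-6)-53 = -59

-59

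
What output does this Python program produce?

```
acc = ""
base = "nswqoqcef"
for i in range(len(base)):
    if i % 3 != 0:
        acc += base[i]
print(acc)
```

swoqef

i=0: skip
i=1: add 's' → 's'
i=2: add 'w' → 'sw'
i=3: skip
i=4: add 'o' → 'swo'
i=5: add 'q' → 'swoq'
i=6: skip
i=7: add 'e' → 'swoqe'
i=8: add 'f' → 'swoqef'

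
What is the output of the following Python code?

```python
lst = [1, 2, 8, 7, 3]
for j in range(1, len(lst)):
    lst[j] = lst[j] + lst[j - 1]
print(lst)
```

j=1: lst[1] = 2+1 = 3 → [1, 3, 8, 7, 3]
j=2: lst[2] = 8+3 = 11 → [1, 3, 11, 7, 3]
j=3: lst[3] = 7+11 = 18 → [1, 3, 11, 18, 3]
j=4: lst[4] = 3+18 = 21 → [1, 3, 11, 18, 21]

[1, 3, 11, 18, 21]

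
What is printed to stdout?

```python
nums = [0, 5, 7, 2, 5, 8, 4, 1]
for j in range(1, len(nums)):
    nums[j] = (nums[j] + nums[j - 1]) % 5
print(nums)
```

[0, 0, 2, 4, 4, 2, 1, 2]

j=1: nums[1] = (5+0)%5 = 0 → [0, 0, 7, 2, 5, 8, 4, 1]
j=2: nums[2] = (7+0)%5 = 2 → [0, 0, 2, 2, 5, 8, 4, 1]
j=3: nums[3] = (2+2)%5 = 4 → [0, 0, 2, 4, 5, 8, 4, 1]
j=4: nums[4] = (5+4)%5 = 4 → [0, 0, 2, 4, 4, 8, 4, 1]
j=5: nums[5] = (8+4)%5 = 2 → [0, 0, 2, 4, 4, 2, 4, 1]
j=6: nums[6] = (4+2)%5 = 1 → [0, 0, 2, 4, 4, 2, 1, 1]
j=7: nums[7] = (1+1)%5 = 2 → [0, 0, 2, 4, 4, 2, 1, 2]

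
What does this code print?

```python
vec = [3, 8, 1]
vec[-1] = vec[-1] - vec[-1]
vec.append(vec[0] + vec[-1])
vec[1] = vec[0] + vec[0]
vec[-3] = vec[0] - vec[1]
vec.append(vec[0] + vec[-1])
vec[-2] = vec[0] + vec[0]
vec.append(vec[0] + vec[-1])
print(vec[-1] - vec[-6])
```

6

vec[-1] = vec[-1]-vec[-1] = 1-1 = 0 → [3, 8, 0]
append vec[0]+vec[-1] = 3+0 = 3 → [3, 8, 0, 3]
vec[1] = vec[0]+vec[0] = 3+3 = 6 → [3, 6, 0, 3]
vec[-3] = vec[0]-vec[1] = 3-6 = -3 → [3, -3, 0, 3]
append vec[0]+vec[-1] = 3+3 = 6 → [3, -3, 0, 3, 6]
vec[-2] = vec[0]+vec[0] = 3+3 = 6 → [3, -3, 0, 6, 6]
append vec[0]+vec[-1] = 3+6 = 9 → [3, -3, 0, 6, 6, 9]
vec[-1]-vec[-6] = 9-3 = 6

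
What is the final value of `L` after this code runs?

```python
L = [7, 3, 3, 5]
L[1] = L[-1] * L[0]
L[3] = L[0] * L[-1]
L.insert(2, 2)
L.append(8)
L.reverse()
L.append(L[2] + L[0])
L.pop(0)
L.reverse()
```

L[1] = L[-1]*L[0] = 5*7 = 35 → [7, 35, 3, 5]
L[3] = L[0]*L[-1] = 7*5 = 35 → [7, 35, 3, 35]
insert 2 at 2 → [7, 35, 2, 3, 35]
append 8 → [7, 35, 2, 3, 35, 8]
reverse → [8, 35, 3, 2, 35, 7]
append L[2]+L[0] = 3+8 = 11 → [8, 35, 3, 2, 35, 7, 11]
pop(0) removes 8 → [35, 3, 2, 35, 7, 11]
reverse → [11, 7, 35, 2, 3, 35]

[11, 7, 35, 2, 3, 35]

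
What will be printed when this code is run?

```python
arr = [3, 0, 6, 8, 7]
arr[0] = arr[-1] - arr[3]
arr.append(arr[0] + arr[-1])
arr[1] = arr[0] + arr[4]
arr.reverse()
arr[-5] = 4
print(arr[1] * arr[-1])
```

-4

arr[0] = arr[-1]-arr[3] = 7-8 = -1 → [-1, 0, 6, 8, 7]
append arr[0]+arr[-1] = (-1)+7 = 6 → [-1, 0, 6, 8, 7, 6]
arr[1] = arr[0]+arr[4] = (-1)+7 = 6 → [-1, 6, 6, 8, 7, 6]
reverse → [6, 7, 8, 6, 6, -1]
arr[-5] = 4 → [6, 4, 8, 6, 6, -1]
arr[1]*arr[-1] = 4*(-1) = -4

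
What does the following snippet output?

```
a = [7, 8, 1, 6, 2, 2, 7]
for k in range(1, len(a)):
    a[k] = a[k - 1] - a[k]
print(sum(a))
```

-45

k=1: a[1] = 7-8 = -1 → [7, -1, 1, 6, 2, 2, 7]
k=2: a[2] = (-1)-1 = -2 → [7, -1, -2, 6, 2, 2, 7]
k=3: a[3] = (-2)-6 = -8 → [7, -1, -2, -8, 2, 2, 7]
k=4: a[4] = (-8)-2 = -10 → [7, -1, -2, -8, -10, 2, 7]
k=5: a[5] = (-10)-2 = -12 → [7, -1, -2, -8, -10, -12, 7]
k=6: a[6] = (-12)-7 = -19 → [7, -1, -2, -8, -10, -12, -19]
sum = -45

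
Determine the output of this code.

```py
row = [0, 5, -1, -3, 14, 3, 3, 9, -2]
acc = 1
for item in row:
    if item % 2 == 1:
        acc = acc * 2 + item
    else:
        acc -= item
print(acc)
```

item=0: not odd, acc = 1-0 = 1
item=5: odd, acc = 1*2+5 = 7
item=-1: odd, acc = 7*2+(-1) = 13
item=-3: odd, acc = 13*2+(-3) = 23
item=14: not odd, acc = 23-14 = 9
item=3: odd, acc = 9*2+3 = 21
item=3: odd, acc = 21*2+3 = 45
item=9: odd, acc = 45*2+9 = 99
item=-2: not odd, acc = 99-(-2) = 101

101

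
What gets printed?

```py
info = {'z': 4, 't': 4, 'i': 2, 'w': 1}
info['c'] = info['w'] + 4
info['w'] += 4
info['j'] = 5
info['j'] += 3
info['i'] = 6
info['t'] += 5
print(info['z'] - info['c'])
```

-1

info['c'] = info['w']+4 = 5 → {'z': 4, 't': 4, 'i': 2, 'w': 1, 'c': 5}
info['w'] = 1+4 = 5 → {'z': 4, 't': 4, 'i': 2, 'w': 5, 'c': 5}
info['j'] = 5 → {'z': 4, 't': 4, 'i': 2, 'w': 5, 'c': 5, 'j': 5}
info['j'] = 5+3 = 8 → {'z': 4, 't': 4, 'i': 2, 'w': 5, 'c': 5, 'j': 8}
info['i'] = 6 → {'z': 4, 't': 4, 'i': 6, 'w': 5, 'c': 5, 'j': 8}
info['t'] = 4+5 = 9 → {'z': 4, 't': 9, 'i': 6, 'w': 5, 'c': 5, 'j': 8}
info['z']-info['c'] = 4-5 = -1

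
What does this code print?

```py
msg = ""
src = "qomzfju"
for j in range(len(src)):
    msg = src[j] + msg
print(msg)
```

j=0: prepend 'q' → 'q'
j=1: prepend 'o' → 'oq'
j=2: prepend 'm' → 'moq'
j=3: prepend 'z' → 'zmoq'
j=4: prepend 'f' → 'fzmoq'
j=5: prepend 'j' → 'jfzmoq'
j=6: prepend 'u' → 'ujfzmoq'

ujfzmoq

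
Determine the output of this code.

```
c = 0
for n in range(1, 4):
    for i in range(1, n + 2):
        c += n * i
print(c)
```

45

n=1,i=1: c = 0+1 = 1
n=1,i=2: c = 1+2 = 3
n=2,i=1: c = 3+2 = 5
n=2,i=2: c = 5+4 = 9
n=2,i=3: c = 9+6 = 15
n=3,i=1: c = 15+3 = 18
n=3,i=2: c = 18+6 = 24
n=3,i=3: c = 24+9 = 33
n=3,i=4: c = 33+12 = 45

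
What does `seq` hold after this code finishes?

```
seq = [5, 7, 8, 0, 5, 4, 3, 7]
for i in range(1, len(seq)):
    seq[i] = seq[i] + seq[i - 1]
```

i=1: seq[1] = 7+5 = 12 → [5, 12, 8, 0, 5, 4, 3, 7]
i=2: seq[2] = 8+12 = 20 → [5, 12, 20, 0, 5, 4, 3, 7]
i=3: seq[3] = 0+20 = 20 → [5, 12, 20, 20, 5, 4, 3, 7]
i=4: seq[4] = 5+20 = 25 → [5, 12, 20, 20, 25, 4, 3, 7]
i=5: seq[5] = 4+25 = 29 → [5, 12, 20, 20, 25, 29, 3, 7]
i=6: seq[6] = 3+29 = 32 → [5, 12, 20, 20, 25, 29, 32, 7]
i=7: seq[7] = 7+32 = 39 → [5, 12, 20, 20, 25, 29, 32, 39]

[5, 12, 20, 20, 25, 29, 32, 39]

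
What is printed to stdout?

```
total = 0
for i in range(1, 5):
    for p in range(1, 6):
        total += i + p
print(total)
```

i=1,p=1: total = 0+2 = 2
i=1,p=2: total = 2+3 = 5
i=1,p=3: total = 5+4 = 9
i=1,p=4: total = 9+5 = 14
i=1,p=5: total = 14+6 = 20
i=2,p=1: total = 20+3 = 23
i=2,p=2: total = 23+4 = 27
i=2,p=3: total = 27+5 = 32
i=2,p=4: total = 32+6 = 38
i=2,p=5: total = 38+7 = 45
i=3,p=1: total = 45+4 = 49
i=3,p=2: total = 49+5 = 54
i=3,p=3: total = 54+6 = 60
i=3,p=4: total = 60+7 = 67
i=3,p=5: total = 67+8 = 75
i=4,p=1: total = 75+5 = 80
i=4,p=2: total = 80+6 = 86
i=4,p=3: total = 86+7 = 93
i=4,p=4: total = 93+8 = 101
i=4,p=5: total = 101+9 = 110

110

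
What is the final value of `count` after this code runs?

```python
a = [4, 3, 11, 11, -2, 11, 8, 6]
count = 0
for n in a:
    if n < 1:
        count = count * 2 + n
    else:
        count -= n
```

n=4: not <1, count = 0-4 = -4
n=3: not <1, count = (-4)-3 = -7
n=11: not <1, count = (-7)-11 = -18
n=11: not <1, count = (-18)-11 = -29
n=-2: <1, count = (-29)*2+(-2) = -60
n=11: not <1, count = (-60)-11 = -71
n=8: not <1, count = (-71)-8 = -79
n=6: not <1, count = (-79)-6 = -85

-85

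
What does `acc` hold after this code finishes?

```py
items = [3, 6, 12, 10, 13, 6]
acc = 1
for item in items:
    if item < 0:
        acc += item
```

1

item=3: not <0
item=6: not <0
item=12: not <0
item=10: not <0
item=13: not <0
item=6: not <0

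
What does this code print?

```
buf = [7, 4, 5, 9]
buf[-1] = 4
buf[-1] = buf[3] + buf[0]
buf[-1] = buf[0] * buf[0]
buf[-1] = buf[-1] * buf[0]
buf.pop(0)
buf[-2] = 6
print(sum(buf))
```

353

buf[-1] = 4 → [7, 4, 5, 4]
buf[-1] = buf[3]+buf[0] = 4+7 = 11 → [7, 4, 5, 11]
buf[-1] = buf[0]*buf[0] = 7*7 = 49 → [7, 4, 5, 49]
buf[-1] = buf[-1]*buf[0] = 49*7 = 343 → [7, 4, 5, 343]
pop(0) removes 7 → [4, 5, 343]
buf[-2] = 6 → [4, 6, 343]
sum = 353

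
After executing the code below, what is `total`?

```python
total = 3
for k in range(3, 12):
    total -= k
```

k=3: total = 3-3 = 0
k=4: total = 0-4 = -4
k=5: total = (-4)-5 = -9
k=6: total = (-9)-6 = -15
k=7: total = (-15)-7 = -22
k=8: total = (-22)-8 = -30
k=9: total = (-30)-9 = -39
k=10: total = (-39)-10 = -49
k=11: total = (-49)-11 = -60

-60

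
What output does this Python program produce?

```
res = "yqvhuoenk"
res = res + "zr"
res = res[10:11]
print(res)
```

+ 'zr' → 'yqvhuoenkzr'
slice [10:11] → 'r'

r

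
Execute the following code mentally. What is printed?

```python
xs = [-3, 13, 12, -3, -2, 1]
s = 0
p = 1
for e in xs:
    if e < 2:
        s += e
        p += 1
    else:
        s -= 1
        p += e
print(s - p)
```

-39

e=-3: <2, s = 0+(-3) = -3; p=2
e=13: not <2, s = (-3)-1 = -4; p=15
e=12: not <2, s = (-4)-1 = -5; p=27
e=-3: <2, s = (-5)+(-3) = -8; p=28
e=-2: <2, s = (-8)+(-2) = -10; p=29
e=1: <2, s = (-10)+1 = -9; p=30
s-p = (-9)-30 = -39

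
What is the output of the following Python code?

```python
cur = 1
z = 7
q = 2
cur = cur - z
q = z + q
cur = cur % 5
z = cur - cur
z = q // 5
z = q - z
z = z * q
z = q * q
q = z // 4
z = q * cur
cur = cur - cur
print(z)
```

80

cur = 1-7 = -6
q = 7+2 = 9
cur = (-6)%5 = 4
z = 4-4 = 0
z = 9//5 = 1
z = 9-1 = 8
z = 8*9 = 72
z = 9*9 = 81
q = 81//4 = 20
z = 20*4 = 80
cur = 4-4 = 0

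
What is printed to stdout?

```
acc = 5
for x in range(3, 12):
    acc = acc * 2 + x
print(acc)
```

4595

x=3: acc = 5*2+3 = 13
x=4: acc = 13*2+4 = 30
x=5: acc = 30*2+5 = 65
x=6: acc = 65*2+6 = 136
x=7: acc = 136*2+7 = 279
x=8: acc = 279*2+8 = 566
x=9: acc = 566*2+9 = 1141
x=10: acc = 1141*2+10 = 2292
x=11: acc = 2292*2+11 = 4595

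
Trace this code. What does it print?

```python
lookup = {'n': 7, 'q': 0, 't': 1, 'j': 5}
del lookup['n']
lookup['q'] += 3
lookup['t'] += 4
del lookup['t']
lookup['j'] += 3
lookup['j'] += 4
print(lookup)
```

del 'n' → {'q': 0, 't': 1, 'j': 5}
lookup['q'] = 0+3 = 3 → {'q': 3, 't': 1, 'j': 5}
lookup['t'] = 1+4 = 5 → {'q': 3, 't': 5, 'j': 5}
del 't' → {'q': 3, 'j': 5}
lookup['j'] = 5+3 = 8 → {'q': 3, 'j': 8}
lookup['j'] = 8+4 = 12 → {'q': 3, 'j': 12}

{'q': 3, 'j': 12}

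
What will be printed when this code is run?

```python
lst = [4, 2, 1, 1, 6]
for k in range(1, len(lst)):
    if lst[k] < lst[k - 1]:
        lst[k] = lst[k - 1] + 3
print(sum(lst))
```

50

k=1: 2<4, lst[1] = 4+3 = 7 → [4, 7, 1, 1, 6]
k=2: 1<7, lst[2] = 7+3 = 10 → [4, 7, 10, 1, 6]
k=3: 1<10, lst[3] = 10+3 = 13 → [4, 7, 10, 13, 6]
k=4: 6<13, lst[4] = 13+3 = 16 → [4, 7, 10, 13, 16]
sum = 50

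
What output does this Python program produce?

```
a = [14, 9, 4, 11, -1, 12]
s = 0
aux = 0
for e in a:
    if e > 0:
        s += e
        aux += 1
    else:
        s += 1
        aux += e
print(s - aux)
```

e=14: >0, s = 0+14 = 14; aux=1
e=9: >0, s = 14+9 = 23; aux=2
e=4: >0, s = 23+4 = 27; aux=3
e=11: >0, s = 27+11 = 38; aux=4
e=-1: not >0, s = 38+1 = 39; aux=3
e=12: >0, s = 39+12 = 51; aux=4
s-aux = 51-4 = 47

47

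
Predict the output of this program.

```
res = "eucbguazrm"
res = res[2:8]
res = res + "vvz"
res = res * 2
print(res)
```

cbguazvvzcbguazvvz

slice [2:8] → 'cbguaz'
+ 'vvz' → 'cbguazvvz'
repeat ×2 → 'cbguazvvzcbguazvvz'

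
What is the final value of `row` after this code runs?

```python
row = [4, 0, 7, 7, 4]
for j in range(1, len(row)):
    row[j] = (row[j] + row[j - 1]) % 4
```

j=1: row[1] = (0+4)%4 = 0 → [4, 0, 7, 7, 4]
j=2: row[2] = (7+0)%4 = 3 → [4, 0, 3, 7, 4]
j=3: row[3] = (7+3)%4 = 2 → [4, 0, 3, 2, 4]
j=4: row[4] = (4+2)%4 = 2 → [4, 0, 3, 2, 2]

[4, 0, 3, 2, 2]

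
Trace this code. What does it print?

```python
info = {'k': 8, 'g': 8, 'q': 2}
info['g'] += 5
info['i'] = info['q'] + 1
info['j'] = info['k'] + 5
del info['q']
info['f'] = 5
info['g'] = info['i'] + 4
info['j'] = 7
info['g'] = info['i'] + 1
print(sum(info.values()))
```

info['g'] = 8+5 = 13 → {'k': 8, 'g': 13, 'q': 2}
info['i'] = info['q']+1 = 3 → {'k': 8, 'g': 13, 'q': 2, 'i': 3}
info['j'] = info['k']+5 = 13 → {'k': 8, 'g': 13, 'q': 2, 'i': 3, 'j': 13}
del 'q' → {'k': 8, 'g': 13, 'i': 3, 'j': 13}
info['f'] = 5 → {'k': 8, 'g': 13, 'i': 3, 'j': 13, 'f': 5}
info['g'] = info['i']+4 = 7 → {'k': 8, 'g': 7, 'i': 3, 'j': 13, 'f': 5}
info['j'] = 7 → {'k': 8, 'g': 7, 'i': 3, 'j': 7, 'f': 5}
info['g'] = info['i']+1 = 4 → {'k': 8, 'g': 4, 'i': 3, 'j': 7, 'f': 5}
sum of values = 27

27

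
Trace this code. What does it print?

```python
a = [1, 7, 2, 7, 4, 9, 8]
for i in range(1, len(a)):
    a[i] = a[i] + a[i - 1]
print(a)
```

i=1: a[1] = 7+1 = 8 → [1, 8, 2, 7, 4, 9, 8]
i=2: a[2] = 2+8 = 10 → [1, 8, 10, 7, 4, 9, 8]
i=3: a[3] = 7+10 = 17 → [1, 8, 10, 17, 4, 9, 8]
i=4: a[4] = 4+17 = 21 → [1, 8, 10, 17, 21, 9, 8]
i=5: a[5] = 9+21 = 30 → [1, 8, 10, 17, 21, 30, 8]
i=6: a[6] = 8+30 = 38 → [1, 8, 10, 17, 21, 30, 38]

[1, 8, 10, 17, 21, 30, 38]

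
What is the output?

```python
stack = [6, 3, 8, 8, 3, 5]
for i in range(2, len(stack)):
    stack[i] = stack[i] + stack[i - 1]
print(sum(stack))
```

88

i=2: stack[2] = 8+3 = 11 → [6, 3, 11, 8, 3, 5]
i=3: stack[3] = 8+11 = 19 → [6, 3, 11, 19, 3, 5]
i=4: stack[4] = 3+19 = 22 → [6, 3, 11, 19, 22, 5]
i=5: stack[5] = 5+22 = 27 → [6, 3, 11, 19, 22, 27]
sum = 88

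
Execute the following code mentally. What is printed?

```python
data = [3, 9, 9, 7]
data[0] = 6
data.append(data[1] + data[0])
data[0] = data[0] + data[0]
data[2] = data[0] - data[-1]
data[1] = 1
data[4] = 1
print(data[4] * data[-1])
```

data[0] = 6 → [6, 9, 9, 7]
append data[1]+data[0] = 9+6 = 15 → [6, 9, 9, 7, 15]
data[0] = data[0]+data[0] = 6+6 = 12 → [12, 9, 9, 7, 15]
data[2] = data[0]-data[-1] = 12-15 = -3 → [12, 9, -3, 7, 15]
data[1] = 1 → [12, 1, -3, 7, 15]
data[4] = 1 → [12, 1, -3, 7, 1]
data[4]*data[-1] = 1*1 = 1

1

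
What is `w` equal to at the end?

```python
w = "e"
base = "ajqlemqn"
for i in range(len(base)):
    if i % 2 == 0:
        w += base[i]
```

i=0: add 'a' → 'ea'
i=1: skip
i=2: add 'q' → 'eaq'
i=3: skip
i=4: add 'e' → 'eaqe'
i=5: skip
i=6: add 'q' → 'eaqeq'
i=7: skip

'eaqeq'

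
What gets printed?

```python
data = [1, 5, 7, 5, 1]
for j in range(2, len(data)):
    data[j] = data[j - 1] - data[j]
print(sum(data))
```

-11

j=2: data[2] = 5-7 = -2 → [1, 5, -2, 5, 1]
j=3: data[3] = (-2)-5 = -7 → [1, 5, -2, -7, 1]
j=4: data[4] = (-7)-1 = -8 → [1, 5, -2, -7, -8]
sum = -11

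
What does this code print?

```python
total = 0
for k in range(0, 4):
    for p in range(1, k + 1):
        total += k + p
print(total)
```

k=1,p=1: total = 0+2 = 2
k=2,p=1: total = 2+3 = 5
k=2,p=2: total = 5+4 = 9
k=3,p=1: total = 9+4 = 13
k=3,p=2: total = 13+5 = 18
k=3,p=3: total = 18+6 = 24

24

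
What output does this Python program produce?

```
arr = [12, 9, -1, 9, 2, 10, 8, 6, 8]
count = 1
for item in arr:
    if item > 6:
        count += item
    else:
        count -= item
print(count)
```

item=12: >6, count = 1+12 = 13
item=9: >6, count = 13+9 = 22
item=-1: not >6, count = 22-(-1) = 23
item=9: >6, count = 23+9 = 32
item=2: not >6, count = 32-2 = 30
item=10: >6, count = 30+10 = 40
item=8: >6, count = 40+8 = 48
item=6: not >6, count = 48-6 = 42
item=8: >6, count = 42+8 = 50

50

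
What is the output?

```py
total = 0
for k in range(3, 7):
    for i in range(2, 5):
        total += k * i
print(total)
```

162

k=3,i=2: total = 0+6 = 6
k=3,i=3: total = 6+9 = 15
k=3,i=4: total = 15+12 = 27
k=4,i=2: total = 27+8 = 35
k=4,i=3: total = 35+12 = 47
k=4,i=4: total = 47+16 = 63
k=5,i=2: total = 63+10 = 73
k=5,i=3: total = 73+15 = 88
k=5,i=4: total = 88+20 = 108
k=6,i=2: total = 108+12 = 120
k=6,i=3: total = 120+18 = 138
k=6,i=4: total = 138+24 = 162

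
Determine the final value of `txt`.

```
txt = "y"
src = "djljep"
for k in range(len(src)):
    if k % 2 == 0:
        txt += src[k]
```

'ydle'

k=0: add 'd' → 'yd'
k=1: skip
k=2: add 'l' → 'ydl'
k=3: skip
k=4: add 'e' → 'ydle'
k=5: skip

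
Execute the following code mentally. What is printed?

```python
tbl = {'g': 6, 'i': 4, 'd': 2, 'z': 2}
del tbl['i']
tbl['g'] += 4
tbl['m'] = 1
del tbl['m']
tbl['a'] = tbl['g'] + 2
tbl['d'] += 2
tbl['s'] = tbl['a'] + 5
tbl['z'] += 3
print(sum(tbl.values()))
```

48

del 'i' → {'g': 6, 'd': 2, 'z': 2}
tbl['g'] = 6+4 = 10 → {'g': 10, 'd': 2, 'z': 2}
tbl['m'] = 1 → {'g': 10, 'd': 2, 'z': 2, 'm': 1}
del 'm' → {'g': 10, 'd': 2, 'z': 2}
tbl['a'] = tbl['g']+2 = 12 → {'g': 10, 'd': 2, 'z': 2, 'a': 12}
tbl['d'] = 2+2 = 4 → {'g': 10, 'd': 4, 'z': 2, 'a': 12}
tbl['s'] = tbl['a']+5 = 17 → {'g': 10, 'd': 4, 'z': 2, 'a': 12, 's': 17}
tbl['z'] = 2+3 = 5 → {'g': 10, 'd': 4, 'z': 5, 'a': 12, 's': 17}
sum of values = 48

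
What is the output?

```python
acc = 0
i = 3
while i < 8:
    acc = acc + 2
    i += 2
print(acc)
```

6

i=3: acc = 0+2 = 2
i=5: acc = 2+2 = 4
i=7: acc = 4+2 = 6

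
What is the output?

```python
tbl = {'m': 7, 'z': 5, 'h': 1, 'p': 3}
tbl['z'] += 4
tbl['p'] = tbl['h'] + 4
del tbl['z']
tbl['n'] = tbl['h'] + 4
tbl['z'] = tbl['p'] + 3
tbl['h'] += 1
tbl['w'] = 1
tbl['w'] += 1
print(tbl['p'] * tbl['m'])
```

35

tbl['z'] = 5+4 = 9 → {'m': 7, 'z': 9, 'h': 1, 'p': 3}
tbl['p'] = tbl['h']+4 = 5 → {'m': 7, 'z': 9, 'h': 1, 'p': 5}
del 'z' → {'m': 7, 'h': 1, 'p': 5}
tbl['n'] = tbl['h']+4 = 5 → {'m': 7, 'h': 1, 'p': 5, 'n': 5}
tbl['z'] = tbl['p']+3 = 8 → {'m': 7, 'h': 1, 'p': 5, 'n': 5, 'z': 8}
tbl['h'] = 1+1 = 2 → {'m': 7, 'h': 2, 'p': 5, 'n': 5, 'z': 8}
tbl['w'] = 1 → {'m': 7, 'h': 2, 'p': 5, 'n': 5, 'z': 8, 'w': 1}
tbl['w'] = 1+1 = 2 → {'m': 7, 'h': 2, 'p': 5, 'n': 5, 'z': 8, 'w': 2}
tbl['p']*tbl['m'] = 5*7 = 35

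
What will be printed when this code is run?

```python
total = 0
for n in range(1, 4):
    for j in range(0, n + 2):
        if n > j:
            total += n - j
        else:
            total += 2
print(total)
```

n=1,j=0: 1>0, total = 0+1 = 1
n=1,j=1: not 1>1, total = 1+2 = 3
n=1,j=2: not 1>2, total = 3+2 = 5
n=2,j=0: 2>0, total = 5+2 = 7
n=2,j=1: 2>1, total = 7+1 = 8
n=2,j=2: not 2>2, total = 8+2 = 10
n=2,j=3: not 2>3, total = 10+2 = 12
n=3,j=0: 3>0, total = 12+3 = 15
n=3,j=1: 3>1, total = 15+2 = 17
n=3,j=2: 3>2, total = 17+1 = 18
n=3,j=3: not 3>3, total = 18+2 = 20
n=3,j=4: not 3>4, total = 20+2 = 22

22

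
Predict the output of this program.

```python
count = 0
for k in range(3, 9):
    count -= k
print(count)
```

-33

k=3: count = 0-3 = -3
k=4: count = (-3)-4 = -7
k=5: count = (-7)-5 = -12
k=6: count = (-12)-6 = -18
k=7: count = (-18)-7 = -25
k=8: count = (-25)-8 = -33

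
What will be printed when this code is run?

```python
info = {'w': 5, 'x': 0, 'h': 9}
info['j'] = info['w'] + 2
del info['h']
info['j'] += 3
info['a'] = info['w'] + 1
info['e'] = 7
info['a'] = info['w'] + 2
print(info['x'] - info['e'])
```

info['j'] = info['w']+2 = 7 → {'w': 5, 'x': 0, 'h': 9, 'j': 7}
del 'h' → {'w': 5, 'x': 0, 'j': 7}
info['j'] = 7+3 = 10 → {'w': 5, 'x': 0, 'j': 10}
info['a'] = info['w']+1 = 6 → {'w': 5, 'x': 0, 'j': 10, 'a': 6}
info['e'] = 7 → {'w': 5, 'x': 0, 'j': 10, 'a': 6, 'e': 7}
info['a'] = info['w']+2 = 7 → {'w': 5, 'x': 0, 'j': 10, 'a': 7, 'e': 7}
info['x']-info['e'] = 0-7 = -7

-7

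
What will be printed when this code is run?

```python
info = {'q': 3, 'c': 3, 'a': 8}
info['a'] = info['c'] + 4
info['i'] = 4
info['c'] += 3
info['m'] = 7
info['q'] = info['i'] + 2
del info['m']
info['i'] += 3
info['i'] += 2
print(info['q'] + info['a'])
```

13

info['a'] = info['c']+4 = 7 → {'q': 3, 'c': 3, 'a': 7}
info['i'] = 4 → {'q': 3, 'c': 3, 'a': 7, 'i': 4}
info['c'] = 3+3 = 6 → {'q': 3, 'c': 6, 'a': 7, 'i': 4}
info['m'] = 7 → {'q': 3, 'c': 6, 'a': 7, 'i': 4, 'm': 7}
info['q'] = info['i']+2 = 6 → {'q': 6, 'c': 6, 'a': 7, 'i': 4, 'm': 7}
del 'm' → {'q': 6, 'c': 6, 'a': 7, 'i': 4}
info['i'] = 4+3 = 7 → {'q': 6, 'c': 6, 'a': 7, 'i': 7}
info['i'] = 7+2 = 9 → {'q': 6, 'c': 6, 'a': 7, 'i': 9}
info['q']+info['a'] = 6+7 = 13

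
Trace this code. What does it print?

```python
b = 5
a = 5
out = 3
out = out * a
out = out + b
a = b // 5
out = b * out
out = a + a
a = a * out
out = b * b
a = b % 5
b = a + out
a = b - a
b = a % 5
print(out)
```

25

out = 3*5 = 15
out = 15+5 = 20
a = 5//5 = 1
out = 5*20 = 100
out = 1+1 = 2
a = 1*2 = 2
out = 5*5 = 25
a = 5%5 = 0
b = 0+25 = 25
a = 25-0 = 25
b = 25%5 = 0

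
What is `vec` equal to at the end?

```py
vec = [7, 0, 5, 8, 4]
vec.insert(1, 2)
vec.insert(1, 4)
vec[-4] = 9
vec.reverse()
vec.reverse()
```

insert 2 at 1 → [7, 2, 0, 5, 8, 4]
insert 4 at 1 → [7, 4, 2, 0, 5, 8, 4]
vec[-4] = 9 → [7, 4, 2, 9, 5, 8, 4]
reverse → [4, 8, 5, 9, 2, 4, 7]
reverse → [7, 4, 2, 9, 5, 8, 4]

[7, 4, 2, 9, 5, 8, 4]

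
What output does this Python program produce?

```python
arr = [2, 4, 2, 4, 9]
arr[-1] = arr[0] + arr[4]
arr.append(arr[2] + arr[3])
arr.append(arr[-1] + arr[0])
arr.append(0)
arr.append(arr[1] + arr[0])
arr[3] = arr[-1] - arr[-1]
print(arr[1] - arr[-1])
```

arr[-1] = arr[0]+arr[4] = 2+9 = 11 → [2, 4, 2, 4, 11]
append arr[2]+arr[3] = 2+4 = 6 → [2, 4, 2, 4, 11, 6]
append arr[-1]+arr[0] = 6+2 = 8 → [2, 4, 2, 4, 11, 6, 8]
append 0 → [2, 4, 2, 4, 11, 6, 8, 0]
append arr[1]+arr[0] = 4+2 = 6 → [2, 4, 2, 4, 11, 6, 8, 0, 6]
arr[3] = arr[-1]-arr[-1] = 6-6 = 0 → [2, 4, 2, 0, 11, 6, 8, 0, 6]
arr[1]-arr[-1] = 4-6 = -2

-2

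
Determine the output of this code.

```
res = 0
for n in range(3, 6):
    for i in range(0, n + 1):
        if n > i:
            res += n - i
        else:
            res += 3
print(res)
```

40

n=3,i=0: 3>0, res = 0+3 = 3
n=3,i=1: 3>1, res = 3+2 = 5
n=3,i=2: 3>2, res = 5+1 = 6
n=3,i=3: not 3>3, res = 6+3 = 9
n=4,i=0: 4>0, res = 9+4 = 13
n=4,i=1: 4>1, res = 13+3 = 16
n=4,i=2: 4>2, res = 16+2 = 18
n=4,i=3: 4>3, res = 18+1 = 19
n=4,i=4: not 4>4, res = 19+3 = 22
n=5,i=0: 5>0, res = 22+5 = 27
n=5,i=1: 5>1, res = 27+4 = 31
n=5,i=2: 5>2, res = 31+3 = 34
n=5,i=3: 5>3, res = 34+2 = 36
n=5,i=4: 5>4, res = 36+1 = 37
n=5,i=5: not 5>5, res = 37+3 = 40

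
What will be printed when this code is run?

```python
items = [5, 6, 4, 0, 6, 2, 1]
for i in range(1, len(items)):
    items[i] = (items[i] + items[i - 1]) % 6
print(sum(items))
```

24

i=1: items[1] = (6+5)%6 = 5 → [5, 5, 4, 0, 6, 2, 1]
i=2: items[2] = (4+5)%6 = 3 → [5, 5, 3, 0, 6, 2, 1]
i=3: items[3] = (0+3)%6 = 3 → [5, 5, 3, 3, 6, 2, 1]
i=4: items[4] = (6+3)%6 = 3 → [5, 5, 3, 3, 3, 2, 1]
i=5: items[5] = (2+3)%6 = 5 → [5, 5, 3, 3, 3, 5, 1]
i=6: items[6] = (1+5)%6 = 0 → [5, 5, 3, 3, 3, 5, 0]
sum = 24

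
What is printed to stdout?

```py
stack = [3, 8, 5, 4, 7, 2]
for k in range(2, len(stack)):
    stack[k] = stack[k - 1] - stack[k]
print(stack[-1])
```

k=2: stack[2] = 8-5 = 3 → [3, 8, 3, 4, 7, 2]
k=3: stack[3] = 3-4 = -1 → [3, 8, 3, -1, 7, 2]
k=4: stack[4] = (-1)-7 = -8 → [3, 8, 3, -1, -8, 2]
k=5: stack[5] = (-8)-2 = -10 → [3, 8, 3, -1, -8, -10]

-10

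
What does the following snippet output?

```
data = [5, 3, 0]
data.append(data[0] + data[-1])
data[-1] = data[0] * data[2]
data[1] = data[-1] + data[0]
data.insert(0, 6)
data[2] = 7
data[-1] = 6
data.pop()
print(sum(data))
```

18

append data[0]+data[-1] = 5+0 = 5 → [5, 3, 0, 5]
data[-1] = data[0]*data[2] = 5*0 = 0 → [5, 3, 0, 0]
data[1] = data[-1]+data[0] = 0+5 = 5 → [5, 5, 0, 0]
insert 6 at 0 → [6, 5, 5, 0, 0]
data[2] = 7 → [6, 5, 7, 0, 0]
data[-1] = 6 → [6, 5, 7, 0, 6]
pop() removes 6 → [6, 5, 7, 0]
sum = 18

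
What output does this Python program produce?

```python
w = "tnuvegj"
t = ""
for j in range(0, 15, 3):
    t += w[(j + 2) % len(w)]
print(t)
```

ugnet

j=0: add w[2]='u' → 'u'
j=3: add w[5]='g' → 'ug'
j=6: add w[1]='n' → 'ugn'
j=9: add w[4]='e' → 'ugne'
j=12: add w[0]='t' → 'ugnet'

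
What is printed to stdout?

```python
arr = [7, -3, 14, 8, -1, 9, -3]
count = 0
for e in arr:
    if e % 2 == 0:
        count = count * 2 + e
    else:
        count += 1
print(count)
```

e=7: not even, count = 0+1 = 1
e=-3: not even, count = 1+1 = 2
e=14: even, count = 2*2+14 = 18
e=8: even, count = 18*2+8 = 44
e=-1: not even, count = 44+1 = 45
e=9: not even, count = 45+1 = 46
e=-3: not even, count = 46+1 = 47

47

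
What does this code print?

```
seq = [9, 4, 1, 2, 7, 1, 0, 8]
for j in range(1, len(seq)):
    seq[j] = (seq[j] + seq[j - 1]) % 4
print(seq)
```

j=1: seq[1] = (4+9)%4 = 1 → [9, 1, 1, 2, 7, 1, 0, 8]
j=2: seq[2] = (1+1)%4 = 2 → [9, 1, 2, 2, 7, 1, 0, 8]
j=3: seq[3] = (2+2)%4 = 0 → [9, 1, 2, 0, 7, 1, 0, 8]
j=4: seq[4] = (7+0)%4 = 3 → [9, 1, 2, 0, 3, 1, 0, 8]
j=5: seq[5] = (1+3)%4 = 0 → [9, 1, 2, 0, 3, 0, 0, 8]
j=6: seq[6] = (0+0)%4 = 0 → [9, 1, 2, 0, 3, 0, 0, 8]
j=7: seq[7] = (8+0)%4 = 0 → [9, 1, 2, 0, 3, 0, 0, 0]

[9, 1, 2, 0, 3, 0, 0, 0]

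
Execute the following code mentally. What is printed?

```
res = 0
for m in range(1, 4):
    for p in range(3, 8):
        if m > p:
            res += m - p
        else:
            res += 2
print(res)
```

m=1,p=3: not 1>3, res = 0+2 = 2
m=1,p=4: not 1>4, res = 2+2 = 4
m=1,p=5: not 1>5, res = 4+2 = 6
m=1,p=6: not 1>6, res = 6+2 = 8
m=1,p=7: not 1>7, res = 8+2 = 10
m=2,p=3: not 2>3, res = 10+2 = 12
m=2,p=4: not 2>4, res = 12+2 = 14
m=2,p=5: not 2>5, res = 14+2 = 16
m=2,p=6: not 2>6, res = 16+2 = 18
m=2,p=7: not 2>7, res = 18+2 = 20
m=3,p=3: not 3>3, res = 20+2 = 22
m=3,p=4: not 3>4, res = 22+2 = 24
m=3,p=5: not 3>5, res = 24+2 = 26
m=3,p=6: not 3>6, res = 26+2 = 28
m=3,p=7: not 3>7, res = 28+2 = 30

30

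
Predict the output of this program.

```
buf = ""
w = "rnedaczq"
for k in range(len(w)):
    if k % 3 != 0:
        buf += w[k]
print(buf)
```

neacq

k=0: skip
k=1: add 'n' → 'n'
k=2: add 'e' → 'ne'
k=3: skip
k=4: add 'a' → 'nea'
k=5: add 'c' → 'neac'
k=6: skip
k=7: add 'q' → 'neacq'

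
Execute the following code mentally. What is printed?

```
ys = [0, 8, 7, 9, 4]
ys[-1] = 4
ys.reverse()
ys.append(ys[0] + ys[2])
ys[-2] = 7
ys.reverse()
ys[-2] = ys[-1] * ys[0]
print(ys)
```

ys[-1] = 4 → [0, 8, 7, 9, 4]
reverse → [4, 9, 7, 8, 0]
append ys[0]+ys[2] = 4+7 = 11 → [4, 9, 7, 8, 0, 11]
ys[-2] = 7 → [4, 9, 7, 8, 7, 11]
reverse → [11, 7, 8, 7, 9, 4]
ys[-2] = ys[-1]*ys[0] = 4*11 = 44 → [11, 7, 8, 7, 44, 4]

[11, 7, 8, 7, 44, 4]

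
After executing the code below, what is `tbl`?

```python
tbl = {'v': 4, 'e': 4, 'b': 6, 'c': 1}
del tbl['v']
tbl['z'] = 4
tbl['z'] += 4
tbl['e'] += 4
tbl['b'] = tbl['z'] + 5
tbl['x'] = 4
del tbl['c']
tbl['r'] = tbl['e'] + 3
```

{'e': 8, 'b': 13, 'z': 8, 'x': 4, 'r': 11}

del 'v' → {'e': 4, 'b': 6, 'c': 1}
tbl['z'] = 4 → {'e': 4, 'b': 6, 'c': 1, 'z': 4}
tbl['z'] = 4+4 = 8 → {'e': 4, 'b': 6, 'c': 1, 'z': 8}
tbl['e'] = 4+4 = 8 → {'e': 8, 'b': 6, 'c': 1, 'z': 8}
tbl['b'] = tbl['z']+5 = 13 → {'e': 8, 'b': 13, 'c': 1, 'z': 8}
tbl['x'] = 4 → {'e': 8, 'b': 13, 'c': 1, 'z': 8, 'x': 4}
del 'c' → {'e': 8, 'b': 13, 'z': 8, 'x': 4}
tbl['r'] = tbl['e']+3 = 11 → {'e': 8, 'b': 13, 'z': 8, 'x': 4, 'r': 11}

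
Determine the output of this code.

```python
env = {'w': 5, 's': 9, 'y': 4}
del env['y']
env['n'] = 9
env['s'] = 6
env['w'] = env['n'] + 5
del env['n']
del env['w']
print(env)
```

del 'y' → {'w': 5, 's': 9}
env['n'] = 9 → {'w': 5, 's': 9, 'n': 9}
env['s'] = 6 → {'w': 5, 's': 6, 'n': 9}
env['w'] = env['n']+5 = 14 → {'w': 14, 's': 6, 'n': 9}
del 'n' → {'w': 14, 's': 6}
del 'w' → {'s': 6}

{'s': 6}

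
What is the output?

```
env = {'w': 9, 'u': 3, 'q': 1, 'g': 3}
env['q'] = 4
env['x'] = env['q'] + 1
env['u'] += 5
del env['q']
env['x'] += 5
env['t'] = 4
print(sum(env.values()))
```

env['q'] = 4 → {'w': 9, 'u': 3, 'q': 4, 'g': 3}
env['x'] = env['q']+1 = 5 → {'w': 9, 'u': 3, 'q': 4, 'g': 3, 'x': 5}
env['u'] = 3+5 = 8 → {'w': 9, 'u': 8, 'q': 4, 'g': 3, 'x': 5}
del 'q' → {'w': 9, 'u': 8, 'g': 3, 'x': 5}
env['x'] = 5+5 = 10 → {'w': 9, 'u': 8, 'g': 3, 'x': 10}
env['t'] = 4 → {'w': 9, 'u': 8, 'g': 3, 'x': 10, 't': 4}
sum of values = 34

34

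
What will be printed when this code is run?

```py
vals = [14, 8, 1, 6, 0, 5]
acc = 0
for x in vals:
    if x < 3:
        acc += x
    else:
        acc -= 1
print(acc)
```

x=14: not <3, acc = 0-1 = -1
x=8: not <3, acc = (-1)-1 = -2
x=1: <3, acc = (-2)+1 = -1
x=6: not <3, acc = (-1)-1 = -2
x=0: <3, acc = (-2)+0 = -2
x=5: not <3, acc = (-2)-1 = -3

-3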